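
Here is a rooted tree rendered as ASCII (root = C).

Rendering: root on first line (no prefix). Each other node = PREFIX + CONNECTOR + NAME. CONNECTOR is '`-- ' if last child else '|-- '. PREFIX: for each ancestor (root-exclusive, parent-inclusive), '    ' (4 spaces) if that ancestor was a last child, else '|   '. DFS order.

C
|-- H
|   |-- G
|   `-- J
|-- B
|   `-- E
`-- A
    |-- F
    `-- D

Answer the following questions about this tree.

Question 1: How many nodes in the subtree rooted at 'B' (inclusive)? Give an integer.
Answer: 2

Derivation:
Subtree rooted at B contains: B, E
Count = 2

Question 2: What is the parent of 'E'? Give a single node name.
Scan adjacency: E appears as child of B

Answer: B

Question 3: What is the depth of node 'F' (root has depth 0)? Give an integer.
Path from root to F: C -> A -> F
Depth = number of edges = 2

Answer: 2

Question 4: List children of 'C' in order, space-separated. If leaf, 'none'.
Answer: H B A

Derivation:
Node C's children (from adjacency): H, B, A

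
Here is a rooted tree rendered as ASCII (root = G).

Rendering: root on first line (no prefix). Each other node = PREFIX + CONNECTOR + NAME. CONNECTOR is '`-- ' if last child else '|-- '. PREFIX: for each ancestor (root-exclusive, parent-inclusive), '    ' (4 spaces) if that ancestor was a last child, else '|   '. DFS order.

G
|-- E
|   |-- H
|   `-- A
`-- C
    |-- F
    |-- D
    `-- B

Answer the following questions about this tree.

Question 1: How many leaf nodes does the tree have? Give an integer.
Answer: 5

Derivation:
Leaves (nodes with no children): A, B, D, F, H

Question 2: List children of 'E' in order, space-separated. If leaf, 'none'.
Answer: H A

Derivation:
Node E's children (from adjacency): H, A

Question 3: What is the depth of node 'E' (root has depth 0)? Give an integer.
Answer: 1

Derivation:
Path from root to E: G -> E
Depth = number of edges = 1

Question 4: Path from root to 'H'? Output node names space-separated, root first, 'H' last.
Walk down from root: G -> E -> H

Answer: G E H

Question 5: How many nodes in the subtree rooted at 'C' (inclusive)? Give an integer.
Answer: 4

Derivation:
Subtree rooted at C contains: B, C, D, F
Count = 4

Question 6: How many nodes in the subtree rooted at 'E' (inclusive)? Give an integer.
Subtree rooted at E contains: A, E, H
Count = 3

Answer: 3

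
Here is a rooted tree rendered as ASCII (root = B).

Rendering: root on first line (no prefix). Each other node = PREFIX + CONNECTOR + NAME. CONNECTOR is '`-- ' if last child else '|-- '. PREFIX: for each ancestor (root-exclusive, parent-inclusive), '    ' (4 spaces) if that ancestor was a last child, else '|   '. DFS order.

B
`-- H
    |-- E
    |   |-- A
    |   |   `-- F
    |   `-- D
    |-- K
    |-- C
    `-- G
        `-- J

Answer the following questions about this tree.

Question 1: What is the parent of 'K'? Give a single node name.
Answer: H

Derivation:
Scan adjacency: K appears as child of H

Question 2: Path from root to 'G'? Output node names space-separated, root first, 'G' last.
Answer: B H G

Derivation:
Walk down from root: B -> H -> G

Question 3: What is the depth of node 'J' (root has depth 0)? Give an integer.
Path from root to J: B -> H -> G -> J
Depth = number of edges = 3

Answer: 3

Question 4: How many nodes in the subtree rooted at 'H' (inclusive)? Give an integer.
Subtree rooted at H contains: A, C, D, E, F, G, H, J, K
Count = 9

Answer: 9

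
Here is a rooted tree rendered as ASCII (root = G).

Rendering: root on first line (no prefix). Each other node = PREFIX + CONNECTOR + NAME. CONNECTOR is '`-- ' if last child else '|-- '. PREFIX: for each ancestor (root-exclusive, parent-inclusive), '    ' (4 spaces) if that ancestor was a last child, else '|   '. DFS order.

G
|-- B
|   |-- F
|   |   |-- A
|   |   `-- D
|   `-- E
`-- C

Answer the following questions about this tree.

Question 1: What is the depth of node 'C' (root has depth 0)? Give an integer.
Path from root to C: G -> C
Depth = number of edges = 1

Answer: 1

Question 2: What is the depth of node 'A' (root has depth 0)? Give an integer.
Answer: 3

Derivation:
Path from root to A: G -> B -> F -> A
Depth = number of edges = 3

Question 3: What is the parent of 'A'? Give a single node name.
Answer: F

Derivation:
Scan adjacency: A appears as child of F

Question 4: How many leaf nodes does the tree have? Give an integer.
Answer: 4

Derivation:
Leaves (nodes with no children): A, C, D, E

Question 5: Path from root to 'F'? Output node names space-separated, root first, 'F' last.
Walk down from root: G -> B -> F

Answer: G B F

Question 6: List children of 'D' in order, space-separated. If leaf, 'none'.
Answer: none

Derivation:
Node D's children (from adjacency): (leaf)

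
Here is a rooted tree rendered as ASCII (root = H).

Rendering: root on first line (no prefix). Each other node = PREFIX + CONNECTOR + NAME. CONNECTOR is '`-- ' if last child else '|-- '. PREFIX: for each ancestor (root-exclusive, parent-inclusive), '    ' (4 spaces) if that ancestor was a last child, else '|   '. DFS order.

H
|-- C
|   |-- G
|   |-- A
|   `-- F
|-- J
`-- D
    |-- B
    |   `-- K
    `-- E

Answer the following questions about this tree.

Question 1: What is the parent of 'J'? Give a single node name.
Answer: H

Derivation:
Scan adjacency: J appears as child of H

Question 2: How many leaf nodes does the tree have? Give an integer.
Answer: 6

Derivation:
Leaves (nodes with no children): A, E, F, G, J, K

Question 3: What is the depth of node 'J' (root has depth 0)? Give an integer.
Answer: 1

Derivation:
Path from root to J: H -> J
Depth = number of edges = 1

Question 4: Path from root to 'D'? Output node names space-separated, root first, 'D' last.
Answer: H D

Derivation:
Walk down from root: H -> D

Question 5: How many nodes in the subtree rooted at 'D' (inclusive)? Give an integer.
Subtree rooted at D contains: B, D, E, K
Count = 4

Answer: 4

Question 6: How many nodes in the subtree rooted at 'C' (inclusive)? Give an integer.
Answer: 4

Derivation:
Subtree rooted at C contains: A, C, F, G
Count = 4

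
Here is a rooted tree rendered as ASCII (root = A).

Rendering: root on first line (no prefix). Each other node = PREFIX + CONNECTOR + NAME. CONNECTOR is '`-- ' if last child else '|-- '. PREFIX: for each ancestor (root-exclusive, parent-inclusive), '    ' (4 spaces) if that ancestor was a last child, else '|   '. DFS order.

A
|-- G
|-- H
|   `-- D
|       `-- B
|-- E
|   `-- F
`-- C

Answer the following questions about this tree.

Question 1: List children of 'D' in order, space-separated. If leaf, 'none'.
Answer: B

Derivation:
Node D's children (from adjacency): B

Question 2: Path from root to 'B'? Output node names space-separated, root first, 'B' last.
Walk down from root: A -> H -> D -> B

Answer: A H D B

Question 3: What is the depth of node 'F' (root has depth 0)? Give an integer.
Path from root to F: A -> E -> F
Depth = number of edges = 2

Answer: 2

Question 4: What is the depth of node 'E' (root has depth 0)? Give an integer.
Path from root to E: A -> E
Depth = number of edges = 1

Answer: 1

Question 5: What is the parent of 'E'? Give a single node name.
Scan adjacency: E appears as child of A

Answer: A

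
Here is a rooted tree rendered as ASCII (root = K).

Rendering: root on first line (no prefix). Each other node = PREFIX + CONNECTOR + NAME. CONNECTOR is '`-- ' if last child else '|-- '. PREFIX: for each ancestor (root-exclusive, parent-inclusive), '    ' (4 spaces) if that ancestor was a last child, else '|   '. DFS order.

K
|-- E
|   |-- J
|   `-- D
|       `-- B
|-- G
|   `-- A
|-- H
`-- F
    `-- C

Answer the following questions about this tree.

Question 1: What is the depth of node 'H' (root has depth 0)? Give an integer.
Answer: 1

Derivation:
Path from root to H: K -> H
Depth = number of edges = 1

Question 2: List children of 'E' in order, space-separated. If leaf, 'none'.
Answer: J D

Derivation:
Node E's children (from adjacency): J, D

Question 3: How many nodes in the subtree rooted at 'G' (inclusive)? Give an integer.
Subtree rooted at G contains: A, G
Count = 2

Answer: 2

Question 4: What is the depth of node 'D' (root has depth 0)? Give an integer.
Answer: 2

Derivation:
Path from root to D: K -> E -> D
Depth = number of edges = 2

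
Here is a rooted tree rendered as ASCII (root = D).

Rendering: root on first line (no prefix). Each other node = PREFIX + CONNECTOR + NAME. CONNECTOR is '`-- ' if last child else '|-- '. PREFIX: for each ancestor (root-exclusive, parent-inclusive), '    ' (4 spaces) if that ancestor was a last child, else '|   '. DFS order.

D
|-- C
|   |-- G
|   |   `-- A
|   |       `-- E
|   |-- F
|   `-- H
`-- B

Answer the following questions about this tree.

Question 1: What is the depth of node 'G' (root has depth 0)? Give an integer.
Answer: 2

Derivation:
Path from root to G: D -> C -> G
Depth = number of edges = 2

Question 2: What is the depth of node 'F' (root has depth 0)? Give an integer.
Path from root to F: D -> C -> F
Depth = number of edges = 2

Answer: 2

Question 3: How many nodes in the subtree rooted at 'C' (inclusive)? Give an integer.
Answer: 6

Derivation:
Subtree rooted at C contains: A, C, E, F, G, H
Count = 6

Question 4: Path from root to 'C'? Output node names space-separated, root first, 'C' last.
Walk down from root: D -> C

Answer: D C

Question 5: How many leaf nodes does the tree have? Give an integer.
Leaves (nodes with no children): B, E, F, H

Answer: 4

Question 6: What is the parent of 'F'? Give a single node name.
Answer: C

Derivation:
Scan adjacency: F appears as child of C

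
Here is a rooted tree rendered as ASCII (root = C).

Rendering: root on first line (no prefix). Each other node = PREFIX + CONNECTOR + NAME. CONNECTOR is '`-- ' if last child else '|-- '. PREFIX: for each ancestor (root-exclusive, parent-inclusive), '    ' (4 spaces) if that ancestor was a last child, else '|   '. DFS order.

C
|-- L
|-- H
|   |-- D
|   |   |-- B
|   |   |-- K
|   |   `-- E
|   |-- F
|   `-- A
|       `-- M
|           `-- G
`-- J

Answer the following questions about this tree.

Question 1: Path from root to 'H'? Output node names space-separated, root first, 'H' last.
Answer: C H

Derivation:
Walk down from root: C -> H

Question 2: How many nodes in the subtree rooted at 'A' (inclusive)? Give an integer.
Subtree rooted at A contains: A, G, M
Count = 3

Answer: 3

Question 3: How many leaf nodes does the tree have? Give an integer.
Answer: 7

Derivation:
Leaves (nodes with no children): B, E, F, G, J, K, L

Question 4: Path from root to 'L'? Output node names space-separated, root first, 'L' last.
Answer: C L

Derivation:
Walk down from root: C -> L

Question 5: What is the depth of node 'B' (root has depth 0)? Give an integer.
Answer: 3

Derivation:
Path from root to B: C -> H -> D -> B
Depth = number of edges = 3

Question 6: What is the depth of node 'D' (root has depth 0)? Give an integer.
Answer: 2

Derivation:
Path from root to D: C -> H -> D
Depth = number of edges = 2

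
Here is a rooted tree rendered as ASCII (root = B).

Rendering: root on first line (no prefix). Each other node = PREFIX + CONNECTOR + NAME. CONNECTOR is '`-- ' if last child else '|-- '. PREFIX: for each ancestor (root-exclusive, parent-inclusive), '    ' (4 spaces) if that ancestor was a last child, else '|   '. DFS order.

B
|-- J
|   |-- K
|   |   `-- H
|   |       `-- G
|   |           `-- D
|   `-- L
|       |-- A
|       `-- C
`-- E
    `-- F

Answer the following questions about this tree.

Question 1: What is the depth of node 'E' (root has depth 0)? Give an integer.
Answer: 1

Derivation:
Path from root to E: B -> E
Depth = number of edges = 1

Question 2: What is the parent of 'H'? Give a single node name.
Scan adjacency: H appears as child of K

Answer: K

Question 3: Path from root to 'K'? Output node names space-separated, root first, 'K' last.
Answer: B J K

Derivation:
Walk down from root: B -> J -> K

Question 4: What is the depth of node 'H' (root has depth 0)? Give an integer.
Answer: 3

Derivation:
Path from root to H: B -> J -> K -> H
Depth = number of edges = 3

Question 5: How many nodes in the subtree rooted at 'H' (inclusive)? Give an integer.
Answer: 3

Derivation:
Subtree rooted at H contains: D, G, H
Count = 3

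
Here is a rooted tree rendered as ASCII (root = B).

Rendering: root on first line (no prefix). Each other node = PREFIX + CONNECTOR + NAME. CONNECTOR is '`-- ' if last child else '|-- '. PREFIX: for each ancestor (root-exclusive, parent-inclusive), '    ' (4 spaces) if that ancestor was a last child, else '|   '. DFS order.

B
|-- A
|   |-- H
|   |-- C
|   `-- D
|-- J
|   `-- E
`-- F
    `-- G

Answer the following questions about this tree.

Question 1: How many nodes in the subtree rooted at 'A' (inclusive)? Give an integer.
Subtree rooted at A contains: A, C, D, H
Count = 4

Answer: 4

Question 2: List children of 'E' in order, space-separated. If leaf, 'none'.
Answer: none

Derivation:
Node E's children (from adjacency): (leaf)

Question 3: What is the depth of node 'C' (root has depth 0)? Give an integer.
Answer: 2

Derivation:
Path from root to C: B -> A -> C
Depth = number of edges = 2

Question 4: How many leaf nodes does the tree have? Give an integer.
Answer: 5

Derivation:
Leaves (nodes with no children): C, D, E, G, H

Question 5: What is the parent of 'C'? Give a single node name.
Scan adjacency: C appears as child of A

Answer: A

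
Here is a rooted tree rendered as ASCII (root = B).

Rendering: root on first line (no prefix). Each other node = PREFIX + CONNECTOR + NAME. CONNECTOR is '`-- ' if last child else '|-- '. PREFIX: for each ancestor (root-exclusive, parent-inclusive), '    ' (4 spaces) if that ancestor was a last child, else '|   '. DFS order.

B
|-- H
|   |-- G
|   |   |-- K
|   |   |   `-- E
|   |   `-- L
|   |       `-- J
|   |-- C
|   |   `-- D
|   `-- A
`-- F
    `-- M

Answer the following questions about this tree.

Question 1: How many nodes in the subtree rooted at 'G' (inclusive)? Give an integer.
Subtree rooted at G contains: E, G, J, K, L
Count = 5

Answer: 5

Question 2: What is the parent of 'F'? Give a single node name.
Scan adjacency: F appears as child of B

Answer: B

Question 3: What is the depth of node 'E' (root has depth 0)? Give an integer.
Path from root to E: B -> H -> G -> K -> E
Depth = number of edges = 4

Answer: 4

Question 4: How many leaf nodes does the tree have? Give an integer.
Leaves (nodes with no children): A, D, E, J, M

Answer: 5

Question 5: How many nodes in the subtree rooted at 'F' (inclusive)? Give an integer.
Answer: 2

Derivation:
Subtree rooted at F contains: F, M
Count = 2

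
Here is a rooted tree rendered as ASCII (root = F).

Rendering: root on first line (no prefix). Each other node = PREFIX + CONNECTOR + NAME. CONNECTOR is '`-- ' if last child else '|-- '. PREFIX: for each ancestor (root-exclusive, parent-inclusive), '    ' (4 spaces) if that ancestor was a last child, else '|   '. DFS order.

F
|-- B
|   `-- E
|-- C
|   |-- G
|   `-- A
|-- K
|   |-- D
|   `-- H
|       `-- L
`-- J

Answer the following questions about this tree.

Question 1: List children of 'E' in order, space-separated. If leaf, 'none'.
Answer: none

Derivation:
Node E's children (from adjacency): (leaf)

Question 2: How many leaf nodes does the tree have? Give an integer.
Answer: 6

Derivation:
Leaves (nodes with no children): A, D, E, G, J, L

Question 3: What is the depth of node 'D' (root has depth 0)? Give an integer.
Path from root to D: F -> K -> D
Depth = number of edges = 2

Answer: 2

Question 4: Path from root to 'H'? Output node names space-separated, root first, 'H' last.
Walk down from root: F -> K -> H

Answer: F K H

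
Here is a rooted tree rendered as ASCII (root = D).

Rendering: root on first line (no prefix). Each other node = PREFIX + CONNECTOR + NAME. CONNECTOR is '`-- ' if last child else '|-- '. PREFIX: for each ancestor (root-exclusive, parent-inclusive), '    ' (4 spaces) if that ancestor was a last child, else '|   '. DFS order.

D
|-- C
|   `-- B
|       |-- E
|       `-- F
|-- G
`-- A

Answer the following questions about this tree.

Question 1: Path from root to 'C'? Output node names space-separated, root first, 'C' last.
Walk down from root: D -> C

Answer: D C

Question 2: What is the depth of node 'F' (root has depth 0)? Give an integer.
Path from root to F: D -> C -> B -> F
Depth = number of edges = 3

Answer: 3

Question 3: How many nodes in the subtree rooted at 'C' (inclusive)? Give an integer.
Answer: 4

Derivation:
Subtree rooted at C contains: B, C, E, F
Count = 4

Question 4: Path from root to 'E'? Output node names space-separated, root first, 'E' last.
Walk down from root: D -> C -> B -> E

Answer: D C B E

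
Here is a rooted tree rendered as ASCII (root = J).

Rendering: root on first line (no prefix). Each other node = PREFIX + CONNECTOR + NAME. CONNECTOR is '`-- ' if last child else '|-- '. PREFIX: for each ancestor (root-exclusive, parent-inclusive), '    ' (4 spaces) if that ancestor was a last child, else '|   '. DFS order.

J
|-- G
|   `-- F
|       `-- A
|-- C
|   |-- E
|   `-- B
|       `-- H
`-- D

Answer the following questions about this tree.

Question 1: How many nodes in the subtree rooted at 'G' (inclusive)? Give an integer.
Answer: 3

Derivation:
Subtree rooted at G contains: A, F, G
Count = 3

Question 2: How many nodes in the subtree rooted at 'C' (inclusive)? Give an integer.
Subtree rooted at C contains: B, C, E, H
Count = 4

Answer: 4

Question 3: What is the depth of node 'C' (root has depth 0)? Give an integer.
Path from root to C: J -> C
Depth = number of edges = 1

Answer: 1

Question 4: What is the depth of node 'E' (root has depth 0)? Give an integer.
Path from root to E: J -> C -> E
Depth = number of edges = 2

Answer: 2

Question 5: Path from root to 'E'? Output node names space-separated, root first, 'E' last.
Walk down from root: J -> C -> E

Answer: J C E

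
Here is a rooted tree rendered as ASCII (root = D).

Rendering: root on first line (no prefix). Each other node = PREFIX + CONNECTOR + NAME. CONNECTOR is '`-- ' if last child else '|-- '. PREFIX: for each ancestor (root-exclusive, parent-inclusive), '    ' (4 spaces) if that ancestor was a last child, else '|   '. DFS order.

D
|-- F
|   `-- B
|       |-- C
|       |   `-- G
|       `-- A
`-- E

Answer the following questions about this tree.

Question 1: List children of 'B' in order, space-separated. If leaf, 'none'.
Answer: C A

Derivation:
Node B's children (from adjacency): C, A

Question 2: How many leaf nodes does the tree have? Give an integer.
Answer: 3

Derivation:
Leaves (nodes with no children): A, E, G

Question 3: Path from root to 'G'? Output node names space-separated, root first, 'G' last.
Answer: D F B C G

Derivation:
Walk down from root: D -> F -> B -> C -> G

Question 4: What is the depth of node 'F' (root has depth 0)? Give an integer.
Path from root to F: D -> F
Depth = number of edges = 1

Answer: 1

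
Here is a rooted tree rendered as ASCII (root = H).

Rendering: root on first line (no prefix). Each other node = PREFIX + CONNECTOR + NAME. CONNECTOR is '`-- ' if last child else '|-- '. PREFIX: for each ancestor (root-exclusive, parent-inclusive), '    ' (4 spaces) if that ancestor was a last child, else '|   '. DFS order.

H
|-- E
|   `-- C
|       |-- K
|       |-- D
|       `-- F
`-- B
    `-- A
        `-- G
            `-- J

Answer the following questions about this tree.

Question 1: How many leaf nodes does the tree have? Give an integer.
Answer: 4

Derivation:
Leaves (nodes with no children): D, F, J, K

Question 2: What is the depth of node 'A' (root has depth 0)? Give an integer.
Path from root to A: H -> B -> A
Depth = number of edges = 2

Answer: 2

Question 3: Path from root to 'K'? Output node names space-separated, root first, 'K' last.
Walk down from root: H -> E -> C -> K

Answer: H E C K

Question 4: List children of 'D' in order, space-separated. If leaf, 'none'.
Answer: none

Derivation:
Node D's children (from adjacency): (leaf)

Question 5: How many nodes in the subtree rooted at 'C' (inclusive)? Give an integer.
Answer: 4

Derivation:
Subtree rooted at C contains: C, D, F, K
Count = 4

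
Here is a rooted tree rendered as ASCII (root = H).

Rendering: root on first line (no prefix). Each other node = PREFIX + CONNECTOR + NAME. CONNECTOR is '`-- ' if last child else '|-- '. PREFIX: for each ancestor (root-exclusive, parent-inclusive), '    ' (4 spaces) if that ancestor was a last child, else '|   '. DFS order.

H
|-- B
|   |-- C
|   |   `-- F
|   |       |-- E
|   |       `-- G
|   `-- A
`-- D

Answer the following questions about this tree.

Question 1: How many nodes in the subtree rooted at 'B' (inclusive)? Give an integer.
Answer: 6

Derivation:
Subtree rooted at B contains: A, B, C, E, F, G
Count = 6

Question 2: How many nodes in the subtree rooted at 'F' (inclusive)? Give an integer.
Subtree rooted at F contains: E, F, G
Count = 3

Answer: 3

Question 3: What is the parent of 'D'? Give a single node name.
Scan adjacency: D appears as child of H

Answer: H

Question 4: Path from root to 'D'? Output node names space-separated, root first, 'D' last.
Answer: H D

Derivation:
Walk down from root: H -> D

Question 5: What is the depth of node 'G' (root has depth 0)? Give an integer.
Answer: 4

Derivation:
Path from root to G: H -> B -> C -> F -> G
Depth = number of edges = 4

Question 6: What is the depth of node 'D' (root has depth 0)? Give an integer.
Path from root to D: H -> D
Depth = number of edges = 1

Answer: 1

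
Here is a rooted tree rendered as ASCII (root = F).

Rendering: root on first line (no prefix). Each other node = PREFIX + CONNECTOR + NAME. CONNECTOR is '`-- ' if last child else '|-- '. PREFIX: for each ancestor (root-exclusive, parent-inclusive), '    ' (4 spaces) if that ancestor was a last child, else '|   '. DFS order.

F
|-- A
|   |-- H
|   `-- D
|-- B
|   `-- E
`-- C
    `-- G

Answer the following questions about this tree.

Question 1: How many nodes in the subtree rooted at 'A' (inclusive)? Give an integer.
Subtree rooted at A contains: A, D, H
Count = 3

Answer: 3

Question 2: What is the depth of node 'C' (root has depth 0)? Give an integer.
Path from root to C: F -> C
Depth = number of edges = 1

Answer: 1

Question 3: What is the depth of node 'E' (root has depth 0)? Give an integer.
Answer: 2

Derivation:
Path from root to E: F -> B -> E
Depth = number of edges = 2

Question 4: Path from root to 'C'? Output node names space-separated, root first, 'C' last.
Walk down from root: F -> C

Answer: F C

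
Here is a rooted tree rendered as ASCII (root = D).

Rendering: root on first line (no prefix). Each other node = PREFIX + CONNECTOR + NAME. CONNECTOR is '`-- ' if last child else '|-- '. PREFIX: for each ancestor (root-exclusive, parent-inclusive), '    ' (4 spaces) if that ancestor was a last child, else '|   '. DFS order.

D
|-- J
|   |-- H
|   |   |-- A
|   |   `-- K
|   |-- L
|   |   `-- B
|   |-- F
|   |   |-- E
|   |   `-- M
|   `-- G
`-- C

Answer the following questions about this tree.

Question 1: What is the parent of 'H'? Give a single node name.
Scan adjacency: H appears as child of J

Answer: J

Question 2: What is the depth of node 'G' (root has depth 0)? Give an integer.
Path from root to G: D -> J -> G
Depth = number of edges = 2

Answer: 2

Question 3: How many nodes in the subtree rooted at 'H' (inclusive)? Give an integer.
Subtree rooted at H contains: A, H, K
Count = 3

Answer: 3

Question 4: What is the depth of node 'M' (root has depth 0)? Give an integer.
Path from root to M: D -> J -> F -> M
Depth = number of edges = 3

Answer: 3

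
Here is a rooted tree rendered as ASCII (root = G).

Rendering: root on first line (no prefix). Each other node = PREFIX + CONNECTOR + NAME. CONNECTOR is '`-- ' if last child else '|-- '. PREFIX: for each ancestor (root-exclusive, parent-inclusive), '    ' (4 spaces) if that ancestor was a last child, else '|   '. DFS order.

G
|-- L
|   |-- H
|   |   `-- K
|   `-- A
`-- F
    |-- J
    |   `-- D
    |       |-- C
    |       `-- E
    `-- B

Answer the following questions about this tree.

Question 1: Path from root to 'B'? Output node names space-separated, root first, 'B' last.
Walk down from root: G -> F -> B

Answer: G F B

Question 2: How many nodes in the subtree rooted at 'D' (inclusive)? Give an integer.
Answer: 3

Derivation:
Subtree rooted at D contains: C, D, E
Count = 3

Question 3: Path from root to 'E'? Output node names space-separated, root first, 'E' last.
Answer: G F J D E

Derivation:
Walk down from root: G -> F -> J -> D -> E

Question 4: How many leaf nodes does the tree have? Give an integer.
Leaves (nodes with no children): A, B, C, E, K

Answer: 5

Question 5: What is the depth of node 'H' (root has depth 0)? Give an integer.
Answer: 2

Derivation:
Path from root to H: G -> L -> H
Depth = number of edges = 2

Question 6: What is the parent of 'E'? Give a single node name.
Scan adjacency: E appears as child of D

Answer: D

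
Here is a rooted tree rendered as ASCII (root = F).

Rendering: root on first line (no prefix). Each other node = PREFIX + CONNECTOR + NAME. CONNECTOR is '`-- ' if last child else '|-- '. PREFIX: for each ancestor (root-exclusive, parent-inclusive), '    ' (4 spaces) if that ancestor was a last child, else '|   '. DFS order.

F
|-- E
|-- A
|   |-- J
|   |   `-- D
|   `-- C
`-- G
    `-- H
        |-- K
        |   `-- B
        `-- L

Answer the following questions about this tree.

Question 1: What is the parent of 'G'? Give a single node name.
Answer: F

Derivation:
Scan adjacency: G appears as child of F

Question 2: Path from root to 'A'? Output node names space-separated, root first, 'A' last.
Answer: F A

Derivation:
Walk down from root: F -> A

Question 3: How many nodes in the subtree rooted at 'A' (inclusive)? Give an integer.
Subtree rooted at A contains: A, C, D, J
Count = 4

Answer: 4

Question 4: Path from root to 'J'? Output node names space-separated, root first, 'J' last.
Answer: F A J

Derivation:
Walk down from root: F -> A -> J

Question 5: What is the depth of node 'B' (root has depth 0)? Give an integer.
Answer: 4

Derivation:
Path from root to B: F -> G -> H -> K -> B
Depth = number of edges = 4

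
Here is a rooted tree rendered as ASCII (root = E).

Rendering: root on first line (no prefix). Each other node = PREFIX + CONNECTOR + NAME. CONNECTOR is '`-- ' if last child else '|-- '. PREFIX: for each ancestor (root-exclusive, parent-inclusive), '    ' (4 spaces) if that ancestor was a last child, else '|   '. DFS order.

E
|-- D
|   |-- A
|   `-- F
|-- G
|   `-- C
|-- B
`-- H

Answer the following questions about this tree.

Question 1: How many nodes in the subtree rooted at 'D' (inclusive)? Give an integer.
Subtree rooted at D contains: A, D, F
Count = 3

Answer: 3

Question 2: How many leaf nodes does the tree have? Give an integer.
Leaves (nodes with no children): A, B, C, F, H

Answer: 5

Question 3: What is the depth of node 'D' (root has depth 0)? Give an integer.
Path from root to D: E -> D
Depth = number of edges = 1

Answer: 1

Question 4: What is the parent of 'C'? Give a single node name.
Scan adjacency: C appears as child of G

Answer: G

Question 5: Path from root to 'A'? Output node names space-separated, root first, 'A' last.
Walk down from root: E -> D -> A

Answer: E D A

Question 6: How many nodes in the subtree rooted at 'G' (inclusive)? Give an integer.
Subtree rooted at G contains: C, G
Count = 2

Answer: 2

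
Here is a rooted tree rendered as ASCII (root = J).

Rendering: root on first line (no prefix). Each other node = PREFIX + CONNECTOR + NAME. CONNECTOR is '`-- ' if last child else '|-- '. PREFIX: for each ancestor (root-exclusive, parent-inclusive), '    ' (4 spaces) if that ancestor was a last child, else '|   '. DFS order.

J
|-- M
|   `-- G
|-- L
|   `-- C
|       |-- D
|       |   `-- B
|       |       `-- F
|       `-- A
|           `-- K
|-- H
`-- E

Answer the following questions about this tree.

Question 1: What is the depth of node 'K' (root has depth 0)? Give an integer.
Answer: 4

Derivation:
Path from root to K: J -> L -> C -> A -> K
Depth = number of edges = 4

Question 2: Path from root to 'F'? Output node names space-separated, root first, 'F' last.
Answer: J L C D B F

Derivation:
Walk down from root: J -> L -> C -> D -> B -> F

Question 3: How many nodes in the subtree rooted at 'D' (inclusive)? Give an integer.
Subtree rooted at D contains: B, D, F
Count = 3

Answer: 3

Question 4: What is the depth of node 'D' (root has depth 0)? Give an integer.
Path from root to D: J -> L -> C -> D
Depth = number of edges = 3

Answer: 3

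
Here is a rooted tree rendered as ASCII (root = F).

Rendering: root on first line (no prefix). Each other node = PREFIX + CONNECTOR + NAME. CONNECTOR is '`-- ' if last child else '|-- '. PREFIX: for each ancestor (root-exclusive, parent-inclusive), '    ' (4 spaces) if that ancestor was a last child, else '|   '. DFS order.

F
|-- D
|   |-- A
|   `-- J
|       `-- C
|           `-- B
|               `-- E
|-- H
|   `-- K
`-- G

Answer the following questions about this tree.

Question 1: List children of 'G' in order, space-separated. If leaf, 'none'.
Answer: none

Derivation:
Node G's children (from adjacency): (leaf)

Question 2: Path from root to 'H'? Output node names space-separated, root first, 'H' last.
Answer: F H

Derivation:
Walk down from root: F -> H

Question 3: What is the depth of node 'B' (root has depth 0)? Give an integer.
Answer: 4

Derivation:
Path from root to B: F -> D -> J -> C -> B
Depth = number of edges = 4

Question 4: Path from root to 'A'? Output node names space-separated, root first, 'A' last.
Walk down from root: F -> D -> A

Answer: F D A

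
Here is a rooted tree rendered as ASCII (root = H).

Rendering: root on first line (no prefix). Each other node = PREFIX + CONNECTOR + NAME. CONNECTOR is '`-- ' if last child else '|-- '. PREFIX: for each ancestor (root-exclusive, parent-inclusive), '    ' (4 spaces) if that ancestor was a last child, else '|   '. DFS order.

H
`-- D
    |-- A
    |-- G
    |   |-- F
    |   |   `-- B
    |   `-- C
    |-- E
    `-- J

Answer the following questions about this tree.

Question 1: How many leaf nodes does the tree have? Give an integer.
Answer: 5

Derivation:
Leaves (nodes with no children): A, B, C, E, J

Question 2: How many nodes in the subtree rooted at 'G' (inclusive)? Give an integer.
Subtree rooted at G contains: B, C, F, G
Count = 4

Answer: 4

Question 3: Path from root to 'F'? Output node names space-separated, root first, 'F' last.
Answer: H D G F

Derivation:
Walk down from root: H -> D -> G -> F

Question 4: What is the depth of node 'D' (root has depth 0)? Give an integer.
Path from root to D: H -> D
Depth = number of edges = 1

Answer: 1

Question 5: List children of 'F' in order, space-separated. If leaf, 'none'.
Answer: B

Derivation:
Node F's children (from adjacency): B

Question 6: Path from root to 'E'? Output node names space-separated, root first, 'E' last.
Walk down from root: H -> D -> E

Answer: H D E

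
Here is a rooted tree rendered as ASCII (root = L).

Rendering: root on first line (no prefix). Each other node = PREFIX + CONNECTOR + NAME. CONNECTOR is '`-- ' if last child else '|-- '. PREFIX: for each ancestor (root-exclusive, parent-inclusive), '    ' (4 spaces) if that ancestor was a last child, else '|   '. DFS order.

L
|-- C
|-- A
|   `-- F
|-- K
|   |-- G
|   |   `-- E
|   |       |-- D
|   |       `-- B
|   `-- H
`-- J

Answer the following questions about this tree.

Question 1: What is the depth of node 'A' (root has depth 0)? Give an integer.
Path from root to A: L -> A
Depth = number of edges = 1

Answer: 1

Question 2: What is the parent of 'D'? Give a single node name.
Scan adjacency: D appears as child of E

Answer: E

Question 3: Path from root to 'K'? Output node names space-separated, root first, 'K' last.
Walk down from root: L -> K

Answer: L K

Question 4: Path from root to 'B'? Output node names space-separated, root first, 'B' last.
Answer: L K G E B

Derivation:
Walk down from root: L -> K -> G -> E -> B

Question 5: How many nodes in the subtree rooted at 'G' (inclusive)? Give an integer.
Subtree rooted at G contains: B, D, E, G
Count = 4

Answer: 4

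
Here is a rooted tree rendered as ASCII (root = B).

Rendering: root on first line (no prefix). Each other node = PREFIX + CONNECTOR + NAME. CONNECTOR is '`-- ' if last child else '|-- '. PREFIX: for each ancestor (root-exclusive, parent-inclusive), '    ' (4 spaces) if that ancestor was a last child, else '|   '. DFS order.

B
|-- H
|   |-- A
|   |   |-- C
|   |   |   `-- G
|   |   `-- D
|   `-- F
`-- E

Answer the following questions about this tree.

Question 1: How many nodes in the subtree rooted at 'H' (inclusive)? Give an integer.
Subtree rooted at H contains: A, C, D, F, G, H
Count = 6

Answer: 6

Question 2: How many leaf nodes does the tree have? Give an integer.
Leaves (nodes with no children): D, E, F, G

Answer: 4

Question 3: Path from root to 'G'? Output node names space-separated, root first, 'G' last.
Answer: B H A C G

Derivation:
Walk down from root: B -> H -> A -> C -> G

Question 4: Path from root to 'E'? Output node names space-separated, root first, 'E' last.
Answer: B E

Derivation:
Walk down from root: B -> E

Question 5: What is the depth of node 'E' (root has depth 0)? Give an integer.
Answer: 1

Derivation:
Path from root to E: B -> E
Depth = number of edges = 1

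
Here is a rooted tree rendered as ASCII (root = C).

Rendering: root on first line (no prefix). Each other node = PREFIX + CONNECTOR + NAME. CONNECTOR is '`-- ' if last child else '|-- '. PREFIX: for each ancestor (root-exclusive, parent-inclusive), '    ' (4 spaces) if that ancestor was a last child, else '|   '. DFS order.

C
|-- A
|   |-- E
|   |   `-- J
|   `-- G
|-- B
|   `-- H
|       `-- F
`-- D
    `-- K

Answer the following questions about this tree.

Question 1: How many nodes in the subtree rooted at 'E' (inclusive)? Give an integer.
Subtree rooted at E contains: E, J
Count = 2

Answer: 2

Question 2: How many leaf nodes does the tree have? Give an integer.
Answer: 4

Derivation:
Leaves (nodes with no children): F, G, J, K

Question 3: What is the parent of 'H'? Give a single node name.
Answer: B

Derivation:
Scan adjacency: H appears as child of B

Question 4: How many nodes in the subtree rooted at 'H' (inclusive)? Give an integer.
Answer: 2

Derivation:
Subtree rooted at H contains: F, H
Count = 2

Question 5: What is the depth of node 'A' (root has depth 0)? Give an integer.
Answer: 1

Derivation:
Path from root to A: C -> A
Depth = number of edges = 1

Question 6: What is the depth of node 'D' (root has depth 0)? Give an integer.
Path from root to D: C -> D
Depth = number of edges = 1

Answer: 1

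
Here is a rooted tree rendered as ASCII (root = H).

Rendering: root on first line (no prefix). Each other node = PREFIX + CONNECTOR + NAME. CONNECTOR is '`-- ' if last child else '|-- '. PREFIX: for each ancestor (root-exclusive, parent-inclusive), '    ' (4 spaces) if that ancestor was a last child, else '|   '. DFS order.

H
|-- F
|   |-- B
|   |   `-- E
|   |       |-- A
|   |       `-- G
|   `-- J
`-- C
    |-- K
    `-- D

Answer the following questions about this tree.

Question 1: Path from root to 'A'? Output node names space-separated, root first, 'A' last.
Answer: H F B E A

Derivation:
Walk down from root: H -> F -> B -> E -> A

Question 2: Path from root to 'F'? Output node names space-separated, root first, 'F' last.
Answer: H F

Derivation:
Walk down from root: H -> F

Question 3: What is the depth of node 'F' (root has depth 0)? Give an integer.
Path from root to F: H -> F
Depth = number of edges = 1

Answer: 1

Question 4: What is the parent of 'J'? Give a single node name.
Answer: F

Derivation:
Scan adjacency: J appears as child of F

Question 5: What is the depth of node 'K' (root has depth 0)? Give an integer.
Answer: 2

Derivation:
Path from root to K: H -> C -> K
Depth = number of edges = 2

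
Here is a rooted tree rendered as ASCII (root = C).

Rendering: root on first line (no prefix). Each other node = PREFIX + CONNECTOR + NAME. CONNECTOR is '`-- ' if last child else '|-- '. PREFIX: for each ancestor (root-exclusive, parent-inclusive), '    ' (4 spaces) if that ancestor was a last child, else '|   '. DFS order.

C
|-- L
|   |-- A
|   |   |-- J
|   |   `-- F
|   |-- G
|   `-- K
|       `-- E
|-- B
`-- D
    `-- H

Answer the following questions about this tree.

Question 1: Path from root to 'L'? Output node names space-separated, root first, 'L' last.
Walk down from root: C -> L

Answer: C L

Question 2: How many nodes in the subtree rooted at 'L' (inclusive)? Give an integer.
Subtree rooted at L contains: A, E, F, G, J, K, L
Count = 7

Answer: 7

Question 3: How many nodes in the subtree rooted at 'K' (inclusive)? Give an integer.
Subtree rooted at K contains: E, K
Count = 2

Answer: 2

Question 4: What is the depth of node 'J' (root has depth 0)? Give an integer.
Answer: 3

Derivation:
Path from root to J: C -> L -> A -> J
Depth = number of edges = 3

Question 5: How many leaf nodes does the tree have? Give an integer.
Leaves (nodes with no children): B, E, F, G, H, J

Answer: 6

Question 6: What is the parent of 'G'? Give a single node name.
Scan adjacency: G appears as child of L

Answer: L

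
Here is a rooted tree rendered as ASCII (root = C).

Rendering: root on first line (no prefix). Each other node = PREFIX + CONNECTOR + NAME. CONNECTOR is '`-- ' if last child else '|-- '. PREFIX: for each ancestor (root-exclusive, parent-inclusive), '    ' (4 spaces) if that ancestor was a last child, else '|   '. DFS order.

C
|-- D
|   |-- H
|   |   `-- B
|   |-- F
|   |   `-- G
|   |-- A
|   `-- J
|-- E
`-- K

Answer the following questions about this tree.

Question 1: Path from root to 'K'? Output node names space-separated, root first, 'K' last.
Answer: C K

Derivation:
Walk down from root: C -> K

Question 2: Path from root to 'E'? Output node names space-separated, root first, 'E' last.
Walk down from root: C -> E

Answer: C E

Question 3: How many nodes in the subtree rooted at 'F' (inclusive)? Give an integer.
Answer: 2

Derivation:
Subtree rooted at F contains: F, G
Count = 2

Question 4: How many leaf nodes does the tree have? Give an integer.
Leaves (nodes with no children): A, B, E, G, J, K

Answer: 6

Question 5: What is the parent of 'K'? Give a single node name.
Scan adjacency: K appears as child of C

Answer: C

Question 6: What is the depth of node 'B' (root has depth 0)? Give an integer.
Answer: 3

Derivation:
Path from root to B: C -> D -> H -> B
Depth = number of edges = 3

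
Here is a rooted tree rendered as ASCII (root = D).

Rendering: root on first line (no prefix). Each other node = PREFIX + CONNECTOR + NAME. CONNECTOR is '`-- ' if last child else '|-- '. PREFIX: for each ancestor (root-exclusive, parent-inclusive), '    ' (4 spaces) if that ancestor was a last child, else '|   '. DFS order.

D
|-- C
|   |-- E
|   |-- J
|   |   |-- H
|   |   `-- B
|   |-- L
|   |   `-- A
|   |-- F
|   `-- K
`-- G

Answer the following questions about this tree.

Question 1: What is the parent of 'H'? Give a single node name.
Scan adjacency: H appears as child of J

Answer: J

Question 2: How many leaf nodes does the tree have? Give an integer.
Leaves (nodes with no children): A, B, E, F, G, H, K

Answer: 7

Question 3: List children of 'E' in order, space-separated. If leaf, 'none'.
Node E's children (from adjacency): (leaf)

Answer: none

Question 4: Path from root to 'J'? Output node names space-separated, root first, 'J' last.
Answer: D C J

Derivation:
Walk down from root: D -> C -> J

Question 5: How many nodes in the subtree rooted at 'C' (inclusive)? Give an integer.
Answer: 9

Derivation:
Subtree rooted at C contains: A, B, C, E, F, H, J, K, L
Count = 9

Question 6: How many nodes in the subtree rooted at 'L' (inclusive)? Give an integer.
Subtree rooted at L contains: A, L
Count = 2

Answer: 2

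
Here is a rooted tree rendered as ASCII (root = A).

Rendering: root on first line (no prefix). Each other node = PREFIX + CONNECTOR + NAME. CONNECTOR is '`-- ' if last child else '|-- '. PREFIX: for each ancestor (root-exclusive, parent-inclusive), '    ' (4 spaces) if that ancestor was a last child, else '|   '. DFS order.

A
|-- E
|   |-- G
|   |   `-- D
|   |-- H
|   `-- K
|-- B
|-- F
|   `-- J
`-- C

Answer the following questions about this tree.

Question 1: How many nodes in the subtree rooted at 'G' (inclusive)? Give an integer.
Subtree rooted at G contains: D, G
Count = 2

Answer: 2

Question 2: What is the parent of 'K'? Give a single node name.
Scan adjacency: K appears as child of E

Answer: E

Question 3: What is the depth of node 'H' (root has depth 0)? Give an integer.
Path from root to H: A -> E -> H
Depth = number of edges = 2

Answer: 2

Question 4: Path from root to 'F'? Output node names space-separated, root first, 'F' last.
Walk down from root: A -> F

Answer: A F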